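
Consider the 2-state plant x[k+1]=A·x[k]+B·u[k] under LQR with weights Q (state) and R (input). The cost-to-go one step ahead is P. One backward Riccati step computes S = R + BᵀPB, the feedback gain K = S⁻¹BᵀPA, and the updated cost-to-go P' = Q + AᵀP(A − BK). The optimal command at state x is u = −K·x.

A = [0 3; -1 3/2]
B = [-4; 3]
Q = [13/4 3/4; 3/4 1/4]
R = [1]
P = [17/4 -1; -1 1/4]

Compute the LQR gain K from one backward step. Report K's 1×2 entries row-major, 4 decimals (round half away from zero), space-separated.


BᵀP = [-20.0000 4.7500]
S = R + BᵀPB = [1] + [94.2500] = [95.2500]
BᵀPA = [-4.7500 -52.8750]
K = S⁻¹·BᵀPA = [-0.0499 -0.5551]
A−BK = [-0.1995 0.7795; -0.8504 3.1654]
AᵀP(A−BK) = [0.0131 -0.0118; -0.0118 0.4606]
P' = Q + AᵀP(A−BK) = [3.2631 0.7382; 0.7382 0.7106]
tr(P') = 3.9738

-0.0499 -0.5551


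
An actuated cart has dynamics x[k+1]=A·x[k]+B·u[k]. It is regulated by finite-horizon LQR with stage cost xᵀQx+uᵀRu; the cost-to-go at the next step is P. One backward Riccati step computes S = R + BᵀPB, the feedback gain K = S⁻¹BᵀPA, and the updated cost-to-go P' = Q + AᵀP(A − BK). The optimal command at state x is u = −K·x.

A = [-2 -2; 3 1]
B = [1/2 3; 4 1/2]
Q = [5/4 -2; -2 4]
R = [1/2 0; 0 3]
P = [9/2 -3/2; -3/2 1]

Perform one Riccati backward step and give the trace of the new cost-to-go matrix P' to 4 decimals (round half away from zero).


BᵀP = [-3.7500 3.2500; 12.7500 -4.0000]
S = R + BᵀPB = [1/2 0; 0 3] + [11.1250 -9.6250; -9.6250 36.2500] = [11.6250 -9.6250; -9.6250 39.2500]
BᵀPA = [17.2500 10.7500; -37.5000 -29.5000]
K = S⁻¹·BᵀPA = [0.8693 0.3795; -0.7422 -0.6585]
A−BK = [-0.2080 -0.2142; -0.1062 -0.1887]
AᵀP(A−BK) = [2.1702 1.7588; 1.7588 1.4937]
P' = Q + AᵀP(A−BK) = [3.4202 -0.2412; -0.2412 5.4937]
tr(P') = 8.9140

8.9140


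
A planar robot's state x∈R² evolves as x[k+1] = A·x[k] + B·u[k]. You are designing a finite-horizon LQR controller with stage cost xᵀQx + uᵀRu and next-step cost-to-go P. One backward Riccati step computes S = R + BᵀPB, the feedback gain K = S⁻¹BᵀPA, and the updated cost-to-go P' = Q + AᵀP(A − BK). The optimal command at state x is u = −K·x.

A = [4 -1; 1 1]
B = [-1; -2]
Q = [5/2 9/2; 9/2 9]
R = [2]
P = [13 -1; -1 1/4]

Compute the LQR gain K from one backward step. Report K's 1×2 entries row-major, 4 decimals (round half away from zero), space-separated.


-3.6250 0.9583

BᵀP = [-11.0000 0.5000]
S = R + BᵀPB = [2] + [10.0000] = [12.0000]
BᵀPA = [-43.5000 11.5000]
K = S⁻¹·BᵀPA = [-3.6250 0.9583]
A−BK = [0.3750 -0.0417; -6.2500 2.9167]
AᵀP(A−BK) = [42.5625 -13.0625; -13.0625 4.2292]
P' = Q + AᵀP(A−BK) = [45.0625 -8.5625; -8.5625 13.2292]
tr(P') = 58.2917


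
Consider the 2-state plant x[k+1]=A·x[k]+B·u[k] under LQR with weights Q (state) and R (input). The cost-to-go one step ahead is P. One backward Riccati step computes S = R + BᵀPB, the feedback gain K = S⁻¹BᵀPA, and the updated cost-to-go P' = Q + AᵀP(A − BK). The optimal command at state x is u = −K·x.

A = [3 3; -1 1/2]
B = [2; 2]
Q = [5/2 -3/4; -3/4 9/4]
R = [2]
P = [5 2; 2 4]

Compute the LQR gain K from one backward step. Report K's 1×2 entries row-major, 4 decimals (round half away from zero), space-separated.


BᵀP = [14.0000 12.0000]
S = R + BᵀPB = [2] + [52.0000] = [54.0000]
BᵀPA = [30.0000 48.0000]
K = S⁻¹·BᵀPA = [0.5556 0.8889]
A−BK = [1.8889 1.2222; -2.1111 -1.2778]
AᵀP(A−BK) = [20.3333 13.3333; 13.3333 9.3333]
P' = Q + AᵀP(A−BK) = [22.8333 12.5833; 12.5833 11.5833]
tr(P') = 34.4167

0.5556 0.8889


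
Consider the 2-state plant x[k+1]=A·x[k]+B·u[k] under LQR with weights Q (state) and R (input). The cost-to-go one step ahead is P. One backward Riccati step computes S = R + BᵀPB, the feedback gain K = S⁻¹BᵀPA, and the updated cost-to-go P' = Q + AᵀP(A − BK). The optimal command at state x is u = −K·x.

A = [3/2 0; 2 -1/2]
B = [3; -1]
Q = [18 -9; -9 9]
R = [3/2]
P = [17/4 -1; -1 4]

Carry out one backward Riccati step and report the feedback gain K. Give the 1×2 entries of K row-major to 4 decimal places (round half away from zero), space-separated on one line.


0.1332 0.0704

BᵀP = [13.7500 -7.0000]
S = R + BᵀPB = [3/2] + [48.2500] = [49.7500]
BᵀPA = [6.6250 3.5000]
K = S⁻¹·BᵀPA = [0.1332 0.0704]
A−BK = [1.1005 -0.2111; 2.1332 -0.4296]
AᵀP(A−BK) = [18.6803 -3.7161; -3.7161 0.7538]
P' = Q + AᵀP(A−BK) = [36.6803 -12.7161; -12.7161 9.7538]
tr(P') = 46.4340


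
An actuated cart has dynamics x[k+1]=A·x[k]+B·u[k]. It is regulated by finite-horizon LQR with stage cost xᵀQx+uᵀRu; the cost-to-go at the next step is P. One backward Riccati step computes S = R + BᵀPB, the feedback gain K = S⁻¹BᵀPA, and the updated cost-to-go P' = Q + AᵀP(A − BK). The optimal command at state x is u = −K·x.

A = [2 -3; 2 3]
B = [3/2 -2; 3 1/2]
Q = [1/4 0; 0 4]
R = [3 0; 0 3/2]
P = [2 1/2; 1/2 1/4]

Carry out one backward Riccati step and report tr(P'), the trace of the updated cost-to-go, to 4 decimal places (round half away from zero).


BᵀP = [4.5000 1.5000; -3.7500 -0.8750]
S = R + BᵀPB = [3 0; 0 3/2] + [11.2500 -8.2500; -8.2500 7.0625] = [14.2500 -8.2500; -8.2500 8.5625]
BᵀPA = [12.0000 -9.0000; -9.2500 8.6250]
K = S⁻¹·BᵀPA = [0.4900 -0.1095; -0.6082 0.9018]
A−BK = [0.0487 -1.0321; 0.8341 2.8775]
AᵀP(A−BK) = [1.4944 -0.8445; -0.8445 2.4865]
P' = Q + AᵀP(A−BK) = [1.7444 -0.8445; -0.8445 6.4865]
tr(P') = 8.2309

8.2309


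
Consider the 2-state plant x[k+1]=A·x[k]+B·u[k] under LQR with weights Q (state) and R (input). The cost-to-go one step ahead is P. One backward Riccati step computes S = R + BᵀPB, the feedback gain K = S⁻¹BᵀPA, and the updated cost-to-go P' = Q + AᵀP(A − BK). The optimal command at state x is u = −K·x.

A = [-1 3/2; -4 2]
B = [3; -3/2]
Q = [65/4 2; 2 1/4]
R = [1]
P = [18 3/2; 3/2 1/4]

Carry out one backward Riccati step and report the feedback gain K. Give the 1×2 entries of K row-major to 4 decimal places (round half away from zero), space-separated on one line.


BᵀP = [51.7500 4.1250]
S = R + BᵀPB = [1] + [149.0625] = [150.0625]
BᵀPA = [-68.2500 85.8750]
K = S⁻¹·BᵀPA = [-0.4548 0.5723]
A−BK = [0.3644 -0.2168; -4.6822 2.8584]
AᵀP(A−BK) = [2.9592 -1.9431; -1.9431 1.3570]
P' = Q + AᵀP(A−BK) = [19.2092 0.0569; 0.0569 1.6070]
tr(P') = 20.8162

-0.4548 0.5723


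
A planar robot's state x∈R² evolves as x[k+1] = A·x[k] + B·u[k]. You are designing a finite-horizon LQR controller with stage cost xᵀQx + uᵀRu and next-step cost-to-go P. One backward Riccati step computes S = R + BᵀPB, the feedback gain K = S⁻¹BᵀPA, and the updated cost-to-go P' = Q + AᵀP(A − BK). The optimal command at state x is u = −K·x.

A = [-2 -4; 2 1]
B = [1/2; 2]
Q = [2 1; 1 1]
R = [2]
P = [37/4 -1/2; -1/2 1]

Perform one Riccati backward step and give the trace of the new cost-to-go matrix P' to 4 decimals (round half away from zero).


176.8462

BᵀP = [3.6250 1.7500]
S = R + BᵀPB = [2] + [5.3125] = [7.3125]
BᵀPA = [-3.7500 -12.7500]
K = S⁻¹·BᵀPA = [-0.5128 -1.7436]
A−BK = [-1.7436 -3.1282; 3.0256 4.4872]
AᵀP(A−BK) = [43.0769 74.4615; 74.4615 130.7692]
P' = Q + AᵀP(A−BK) = [45.0769 75.4615; 75.4615 131.7692]
tr(P') = 176.8462


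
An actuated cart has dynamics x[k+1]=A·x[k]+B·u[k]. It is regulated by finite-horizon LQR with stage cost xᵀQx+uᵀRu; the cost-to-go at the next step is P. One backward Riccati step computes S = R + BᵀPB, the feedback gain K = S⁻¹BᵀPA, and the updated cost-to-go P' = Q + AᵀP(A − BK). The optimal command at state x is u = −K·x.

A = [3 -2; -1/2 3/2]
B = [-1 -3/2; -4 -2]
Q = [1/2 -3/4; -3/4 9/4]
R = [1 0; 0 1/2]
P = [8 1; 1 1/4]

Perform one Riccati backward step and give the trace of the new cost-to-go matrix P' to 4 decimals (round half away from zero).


7.7148

BᵀP = [-12.0000 -2.0000; -14.0000 -2.0000]
S = R + BᵀPB = [1 0; 0 1/2] + [20.0000 22.0000; 22.0000 25.0000] = [21.0000 22.0000; 22.0000 25.5000]
BᵀPA = [-35.0000 21.0000; -41.0000 25.0000]
K = S⁻¹·BᵀPA = [0.1845 -0.2816; -1.7670 1.2233]
A−BK = [0.5340 -0.4466; -3.2961 2.8204]
AᵀP(A−BK) = [3.0722 -2.3865; -2.3865 1.8926]
P' = Q + AᵀP(A−BK) = [3.5722 -3.1365; -3.1365 4.1426]
tr(P') = 7.7148


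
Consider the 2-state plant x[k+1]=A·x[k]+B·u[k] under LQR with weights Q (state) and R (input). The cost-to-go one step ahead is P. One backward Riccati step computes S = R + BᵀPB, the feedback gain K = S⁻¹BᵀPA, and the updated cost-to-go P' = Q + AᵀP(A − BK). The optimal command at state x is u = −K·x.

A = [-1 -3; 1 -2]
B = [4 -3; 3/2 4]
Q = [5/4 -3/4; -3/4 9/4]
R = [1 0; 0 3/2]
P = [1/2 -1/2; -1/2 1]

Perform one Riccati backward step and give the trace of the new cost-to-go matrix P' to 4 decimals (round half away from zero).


BᵀP = [1.2500 -0.5000; -3.5000 5.5000]
S = R + BᵀPB = [1 0; 0 3/2] + [4.2500 -5.7500; -5.7500 32.5000] = [5.2500 -5.7500; -5.7500 34.0000]
BᵀPA = [-1.7500 -2.7500; 9.0000 -0.5000]
K = S⁻¹·BᵀPA = [-0.0533 -0.6627; 0.2557 -0.1268]
A−BK = [-0.0198 -0.7297; 0.0572 -0.4989]
AᵀP(A−BK) = [0.1055 -0.0187; -0.0187 0.6143]
P' = Q + AᵀP(A−BK) = [1.3555 -0.7687; -0.7687 2.8643]
tr(P') = 4.2198

4.2198


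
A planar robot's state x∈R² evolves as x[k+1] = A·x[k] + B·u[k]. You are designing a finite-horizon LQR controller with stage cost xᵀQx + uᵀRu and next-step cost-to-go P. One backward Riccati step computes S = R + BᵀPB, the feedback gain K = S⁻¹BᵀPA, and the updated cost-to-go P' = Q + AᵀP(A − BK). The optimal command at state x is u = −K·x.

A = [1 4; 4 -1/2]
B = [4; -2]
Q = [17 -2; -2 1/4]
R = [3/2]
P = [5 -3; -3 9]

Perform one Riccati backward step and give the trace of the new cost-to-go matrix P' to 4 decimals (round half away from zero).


97.5453

BᵀP = [26.0000 -30.0000]
S = R + BᵀPB = [3/2] + [164.0000] = [165.5000]
BᵀPA = [-94.0000 119.0000]
K = S⁻¹·BᵀPA = [-0.5680 0.7190]
A−BK = [3.2719 1.1239; 2.8640 0.9381]
AᵀP(A−BK) = [71.6103 23.0891; 23.0891 8.6850]
P' = Q + AᵀP(A−BK) = [88.6103 21.0891; 21.0891 8.9350]
tr(P') = 97.5453


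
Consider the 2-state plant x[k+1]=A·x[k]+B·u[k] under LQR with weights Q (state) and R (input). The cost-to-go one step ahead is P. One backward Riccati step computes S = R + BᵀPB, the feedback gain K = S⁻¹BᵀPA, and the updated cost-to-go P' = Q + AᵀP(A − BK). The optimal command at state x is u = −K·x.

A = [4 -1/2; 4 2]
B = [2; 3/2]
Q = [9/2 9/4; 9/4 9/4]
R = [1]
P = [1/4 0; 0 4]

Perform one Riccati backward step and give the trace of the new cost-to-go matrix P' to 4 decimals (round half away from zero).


BᵀP = [0.5000 6.0000]
S = R + BᵀPB = [1] + [10.0000] = [11.0000]
BᵀPA = [26.0000 11.7500]
K = S⁻¹·BᵀPA = [2.3636 1.0682]
A−BK = [-0.7273 -2.6364; 0.4545 0.3977]
AᵀP(A−BK) = [6.5455 3.7273; 3.7273 3.5114]
P' = Q + AᵀP(A−BK) = [11.0455 5.9773; 5.9773 5.7614]
tr(P') = 16.8068

16.8068


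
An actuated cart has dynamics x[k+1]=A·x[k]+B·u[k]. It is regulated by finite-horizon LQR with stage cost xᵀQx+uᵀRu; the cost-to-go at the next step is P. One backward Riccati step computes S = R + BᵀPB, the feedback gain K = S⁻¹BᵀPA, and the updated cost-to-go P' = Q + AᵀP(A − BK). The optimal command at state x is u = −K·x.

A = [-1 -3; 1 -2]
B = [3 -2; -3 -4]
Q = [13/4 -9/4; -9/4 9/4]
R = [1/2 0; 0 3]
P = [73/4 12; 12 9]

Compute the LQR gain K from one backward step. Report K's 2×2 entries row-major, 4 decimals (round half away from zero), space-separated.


BᵀP = [18.7500 9.0000; -84.5000 -60.0000]
S = R + BᵀPB = [1/2 0; 0 3] + [29.2500 -73.5000; -73.5000 409.0000] = [29.7500 -73.5000; -73.5000 412.0000]
BᵀPA = [-9.7500 -74.2500; 24.5000 373.5000]
K = S⁻¹·BᵀPA = [-0.3233 -0.4579; 0.0018 0.8249]
A−BK = [-0.0265 0.0234; 0.0372 -0.0742]
AᵀP(A−BK) = [0.0539 0.0763; 0.0763 2.1639]
P' = Q + AᵀP(A−BK) = [3.3039 -2.1737; -2.1737 4.4139]
tr(P') = 7.7178

-0.3233 -0.4579 0.0018 0.8249


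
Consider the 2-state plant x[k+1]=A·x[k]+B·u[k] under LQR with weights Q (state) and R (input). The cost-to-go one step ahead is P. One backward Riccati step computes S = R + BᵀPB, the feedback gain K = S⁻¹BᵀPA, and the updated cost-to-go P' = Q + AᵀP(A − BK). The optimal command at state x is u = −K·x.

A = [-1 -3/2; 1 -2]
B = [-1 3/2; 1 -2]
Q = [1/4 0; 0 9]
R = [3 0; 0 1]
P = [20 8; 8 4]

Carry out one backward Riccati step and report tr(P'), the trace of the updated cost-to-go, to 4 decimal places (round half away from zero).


51.6019

BᵀP = [-12.0000 -4.0000; 14.0000 4.0000]
S = R + BᵀPB = [3 0; 0 1] + [8.0000 -10.0000; -10.0000 13.0000] = [11.0000 -10.0000; -10.0000 14.0000]
BᵀPA = [8.0000 26.0000; -10.0000 -29.0000]
K = S⁻¹·BᵀPA = [0.2222 1.3704; -0.5556 -1.0926]
A−BK = [0.0556 1.5093; -0.3333 -5.5556]
AᵀP(A−BK) = [0.6667 4.1111; 4.1111 41.6852]
P' = Q + AᵀP(A−BK) = [0.9167 4.1111; 4.1111 50.6852]
tr(P') = 51.6019


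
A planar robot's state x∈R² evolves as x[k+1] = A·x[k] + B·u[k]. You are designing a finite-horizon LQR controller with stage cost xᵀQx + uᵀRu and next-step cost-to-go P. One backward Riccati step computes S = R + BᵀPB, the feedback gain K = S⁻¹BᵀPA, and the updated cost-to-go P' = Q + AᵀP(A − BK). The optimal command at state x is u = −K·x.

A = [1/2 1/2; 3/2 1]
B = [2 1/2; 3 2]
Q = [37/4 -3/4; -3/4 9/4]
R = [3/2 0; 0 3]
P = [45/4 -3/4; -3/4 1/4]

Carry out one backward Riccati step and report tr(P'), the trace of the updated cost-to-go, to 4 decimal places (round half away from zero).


11.7812

BᵀP = [20.2500 -0.7500; 4.1250 0.1250]
S = R + BᵀPB = [3/2 0; 0 3] + [38.2500 8.6250; 8.6250 2.3125] = [39.7500 8.6250; 8.6250 5.3125]
BᵀPA = [9.0000 9.3750; 2.2500 2.1875]
K = S⁻¹·BᵀPA = [0.2077 0.2262; 0.0864 0.0446]
A−BK = [0.0415 0.0254; 0.7042 0.2324]
AᵀP(A−BK) = [0.1866 0.1141; 0.1141 0.0946]
P' = Q + AᵀP(A−BK) = [9.4366 -0.6359; -0.6359 2.3446]
tr(P') = 11.7812


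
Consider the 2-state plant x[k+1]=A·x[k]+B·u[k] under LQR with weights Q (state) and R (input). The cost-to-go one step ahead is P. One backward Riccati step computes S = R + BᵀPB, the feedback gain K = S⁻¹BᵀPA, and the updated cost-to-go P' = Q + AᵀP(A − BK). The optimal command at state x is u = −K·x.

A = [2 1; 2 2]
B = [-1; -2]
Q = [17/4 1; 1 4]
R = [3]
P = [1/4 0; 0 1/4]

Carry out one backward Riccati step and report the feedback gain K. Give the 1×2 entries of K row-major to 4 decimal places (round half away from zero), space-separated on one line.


BᵀP = [-0.2500 -0.5000]
S = R + BᵀPB = [3] + [1.2500] = [4.2500]
BᵀPA = [-1.5000 -1.2500]
K = S⁻¹·BᵀPA = [-0.3529 -0.2941]
A−BK = [1.6471 0.7059; 1.2941 1.4118]
AᵀP(A−BK) = [1.4706 1.0588; 1.0588 0.8824]
P' = Q + AᵀP(A−BK) = [5.7206 2.0588; 2.0588 4.8824]
tr(P') = 10.6029

-0.3529 -0.2941


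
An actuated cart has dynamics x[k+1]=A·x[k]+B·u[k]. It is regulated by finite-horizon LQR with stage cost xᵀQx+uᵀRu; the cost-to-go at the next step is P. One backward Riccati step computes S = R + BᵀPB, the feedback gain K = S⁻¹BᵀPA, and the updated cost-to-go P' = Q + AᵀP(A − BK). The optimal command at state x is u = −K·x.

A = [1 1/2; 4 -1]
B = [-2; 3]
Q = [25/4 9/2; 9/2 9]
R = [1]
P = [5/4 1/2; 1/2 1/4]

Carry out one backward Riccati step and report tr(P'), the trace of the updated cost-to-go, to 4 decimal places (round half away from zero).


22.7569

BᵀP = [-1.0000 -0.2500]
S = R + BᵀPB = [1] + [1.2500] = [2.2500]
BᵀPA = [-2.0000 -0.2500]
K = S⁻¹·BᵀPA = [-0.8889 -0.1111]
A−BK = [-0.7778 0.2778; 6.6667 -0.6667]
AᵀP(A−BK) = [7.4722 -0.0972; -0.0972 0.0347]
P' = Q + AᵀP(A−BK) = [13.7222 4.4028; 4.4028 9.0347]
tr(P') = 22.7569


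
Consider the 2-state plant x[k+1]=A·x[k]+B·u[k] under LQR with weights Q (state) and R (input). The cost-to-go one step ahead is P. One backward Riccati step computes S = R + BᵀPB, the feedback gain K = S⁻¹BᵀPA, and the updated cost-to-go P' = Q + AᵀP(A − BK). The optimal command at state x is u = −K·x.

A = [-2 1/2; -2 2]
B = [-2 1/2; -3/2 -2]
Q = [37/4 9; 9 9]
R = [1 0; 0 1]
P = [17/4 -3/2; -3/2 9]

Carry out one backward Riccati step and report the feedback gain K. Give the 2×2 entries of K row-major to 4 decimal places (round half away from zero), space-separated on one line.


1.0079 -0.4153 0.2249 -0.6700

BᵀP = [-6.2500 -10.5000; 5.1250 -18.7500]
S = R + BᵀPB = [1 0; 0 1] + [28.2500 17.8750; 17.8750 40.0625] = [29.2500 17.8750; 17.8750 41.0625]
BᵀPA = [33.5000 -24.1250; 27.2500 -34.9375]
K = S⁻¹·BᵀPA = [1.0079 -0.4153; 0.2249 -0.6700]
A−BK = [-0.0967 0.0044; -0.0384 0.0369]
AᵀP(A−BK) = [1.1083 -0.5782; -0.5782 0.6333]
P' = Q + AᵀP(A−BK) = [10.3583 8.4218; 8.4218 9.6333]
tr(P') = 19.9916


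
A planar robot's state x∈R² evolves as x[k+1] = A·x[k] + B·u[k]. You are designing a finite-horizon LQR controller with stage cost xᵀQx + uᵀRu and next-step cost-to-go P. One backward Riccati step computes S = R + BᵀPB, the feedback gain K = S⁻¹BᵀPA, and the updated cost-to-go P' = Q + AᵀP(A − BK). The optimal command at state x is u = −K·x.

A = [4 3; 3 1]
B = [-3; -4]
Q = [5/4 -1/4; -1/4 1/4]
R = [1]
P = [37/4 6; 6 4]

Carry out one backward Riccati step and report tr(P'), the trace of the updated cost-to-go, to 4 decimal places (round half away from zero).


BᵀP = [-51.7500 -34.0000]
S = R + BᵀPB = [1] + [291.2500] = [292.2500]
BᵀPA = [-309.0000 -189.2500]
K = S⁻¹·BᵀPA = [-1.0573 -0.6476]
A−BK = [0.8281 1.0573; -1.2293 -1.5902]
AᵀP(A−BK) = [1.2900 0.9033; 0.9033 0.6989]
P' = Q + AᵀP(A−BK) = [2.5400 0.6533; 0.6533 0.9489]
tr(P') = 3.4889

3.4889


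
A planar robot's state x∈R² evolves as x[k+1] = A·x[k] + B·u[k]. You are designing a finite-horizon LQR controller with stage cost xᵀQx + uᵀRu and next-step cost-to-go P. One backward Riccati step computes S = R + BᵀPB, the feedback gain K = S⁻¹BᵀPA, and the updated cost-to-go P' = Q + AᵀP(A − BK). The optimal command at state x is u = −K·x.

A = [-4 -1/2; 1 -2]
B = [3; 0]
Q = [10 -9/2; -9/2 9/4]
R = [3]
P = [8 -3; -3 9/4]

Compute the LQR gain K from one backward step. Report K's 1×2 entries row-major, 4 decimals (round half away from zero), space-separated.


-1.4000 0.0800

BᵀP = [24.0000 -9.0000]
S = R + BᵀPB = [3] + [72.0000] = [75.0000]
BᵀPA = [-105.0000 6.0000]
K = S⁻¹·BᵀPA = [-1.4000 0.0800]
A−BK = [0.2000 -0.7400; 1.0000 -2.0000]
AᵀP(A−BK) = [7.2500 -2.6000; -2.6000 4.5200]
P' = Q + AᵀP(A−BK) = [17.2500 -7.1000; -7.1000 6.7700]
tr(P') = 24.0200


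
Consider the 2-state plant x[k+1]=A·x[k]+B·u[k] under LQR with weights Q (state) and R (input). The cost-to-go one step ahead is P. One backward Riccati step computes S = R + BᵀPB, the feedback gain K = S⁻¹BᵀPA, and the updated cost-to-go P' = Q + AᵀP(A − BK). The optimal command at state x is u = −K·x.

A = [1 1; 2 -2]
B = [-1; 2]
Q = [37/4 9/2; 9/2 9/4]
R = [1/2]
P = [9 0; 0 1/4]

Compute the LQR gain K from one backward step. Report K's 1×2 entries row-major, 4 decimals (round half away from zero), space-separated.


BᵀP = [-9.0000 0.5000]
S = R + BᵀPB = [1/2] + [10.0000] = [10.5000]
BᵀPA = [-8.0000 -10.0000]
K = S⁻¹·BᵀPA = [-0.7619 -0.9524]
A−BK = [0.2381 0.0476; 3.5238 -0.0952]
AᵀP(A−BK) = [3.9048 0.3810; 0.3810 0.4762]
P' = Q + AᵀP(A−BK) = [13.1548 4.8810; 4.8810 2.7262]
tr(P') = 15.8810

-0.7619 -0.9524


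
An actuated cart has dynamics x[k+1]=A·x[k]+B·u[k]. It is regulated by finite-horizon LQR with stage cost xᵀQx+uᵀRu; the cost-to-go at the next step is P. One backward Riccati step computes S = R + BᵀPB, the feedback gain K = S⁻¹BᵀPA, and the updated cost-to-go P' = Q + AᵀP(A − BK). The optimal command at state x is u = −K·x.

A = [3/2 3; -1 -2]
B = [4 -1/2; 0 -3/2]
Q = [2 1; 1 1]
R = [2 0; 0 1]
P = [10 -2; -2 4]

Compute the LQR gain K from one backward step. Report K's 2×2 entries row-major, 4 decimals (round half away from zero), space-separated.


0.4488 0.8976 0.5885 1.1769

BᵀP = [40.0000 -8.0000; -2.0000 -5.0000]
S = R + BᵀPB = [2 0; 0 1] + [160.0000 -8.0000; -8.0000 8.5000] = [162.0000 -8.0000; -8.0000 9.5000]
BᵀPA = [68.0000 136.0000; 2.0000 4.0000]
K = S⁻¹·BᵀPA = [0.4488 0.8976; 0.5885 1.1769]
A−BK = [-0.0010 -0.0020; -0.1173 -0.2346]
AᵀP(A−BK) = [0.8037 1.6075; 1.6075 3.2149]
P' = Q + AᵀP(A−BK) = [2.8037 2.6075; 2.6075 4.2149]
tr(P') = 7.0186


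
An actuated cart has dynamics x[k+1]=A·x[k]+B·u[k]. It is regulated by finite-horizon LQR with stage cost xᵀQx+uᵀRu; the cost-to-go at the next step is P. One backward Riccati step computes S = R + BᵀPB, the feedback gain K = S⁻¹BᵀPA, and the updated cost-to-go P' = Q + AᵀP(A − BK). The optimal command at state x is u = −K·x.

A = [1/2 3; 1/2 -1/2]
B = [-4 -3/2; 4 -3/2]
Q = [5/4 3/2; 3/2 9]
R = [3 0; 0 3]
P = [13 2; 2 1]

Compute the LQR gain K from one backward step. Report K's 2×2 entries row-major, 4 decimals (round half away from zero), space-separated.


-0.0378 -0.5020 -0.2478 -0.6692

BᵀP = [-44.0000 -4.0000; -22.5000 -4.5000]
S = R + BᵀPB = [3 0; 0 3] + [160.0000 72.0000; 72.0000 40.5000] = [163.0000 72.0000; 72.0000 43.5000]
BᵀPA = [-24.0000 -130.0000; -13.5000 -65.2500]
K = S⁻¹·BᵀPA = [-0.0378 -0.5020; -0.2478 -0.6692]
A−BK = [-0.0228 -0.0116; 0.2793 0.5041]
AᵀP(A−BK) = [0.2478 0.6692; 0.6692 2.3317]
P' = Q + AᵀP(A−BK) = [1.4978 2.1692; 2.1692 11.3317]
tr(P') = 12.8296


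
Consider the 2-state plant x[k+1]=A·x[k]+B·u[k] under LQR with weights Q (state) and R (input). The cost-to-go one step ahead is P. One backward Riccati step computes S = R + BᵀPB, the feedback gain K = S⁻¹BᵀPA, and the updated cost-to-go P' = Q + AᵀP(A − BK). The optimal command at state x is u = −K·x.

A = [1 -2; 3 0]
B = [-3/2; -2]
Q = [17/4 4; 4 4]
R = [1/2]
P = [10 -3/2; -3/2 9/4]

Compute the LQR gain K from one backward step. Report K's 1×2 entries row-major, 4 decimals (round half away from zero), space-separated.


-0.8152 1.0435

BᵀP = [-12.0000 -2.2500]
S = R + BᵀPB = [1/2] + [22.5000] = [23.0000]
BᵀPA = [-18.7500 24.0000]
K = S⁻¹·BᵀPA = [-0.8152 1.0435]
A−BK = [-0.2228 -0.4348; 1.3696 2.0870]
AᵀP(A−BK) = [5.9647 8.5652; 8.5652 14.9565]
P' = Q + AᵀP(A−BK) = [10.2147 12.5652; 12.5652 18.9565]
tr(P') = 29.1712


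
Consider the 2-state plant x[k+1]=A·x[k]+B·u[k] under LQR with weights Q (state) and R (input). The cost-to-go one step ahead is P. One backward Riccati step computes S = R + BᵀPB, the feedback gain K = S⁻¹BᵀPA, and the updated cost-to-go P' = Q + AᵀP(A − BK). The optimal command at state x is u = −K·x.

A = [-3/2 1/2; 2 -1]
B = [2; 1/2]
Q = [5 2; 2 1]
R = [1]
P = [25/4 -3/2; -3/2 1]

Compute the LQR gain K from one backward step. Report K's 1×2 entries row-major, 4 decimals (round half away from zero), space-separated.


-0.9731 0.3602

BᵀP = [11.7500 -2.5000]
S = R + BᵀPB = [1] + [22.2500] = [23.2500]
BᵀPA = [-22.6250 8.3750]
K = S⁻¹·BᵀPA = [-0.9731 0.3602]
A−BK = [0.4462 -0.2204; 2.4866 -1.1801]
AᵀP(A−BK) = [5.0457 -2.2876; -2.2876 1.0457]
P' = Q + AᵀP(A−BK) = [10.0457 -0.2876; -0.2876 2.0457]
tr(P') = 12.0914


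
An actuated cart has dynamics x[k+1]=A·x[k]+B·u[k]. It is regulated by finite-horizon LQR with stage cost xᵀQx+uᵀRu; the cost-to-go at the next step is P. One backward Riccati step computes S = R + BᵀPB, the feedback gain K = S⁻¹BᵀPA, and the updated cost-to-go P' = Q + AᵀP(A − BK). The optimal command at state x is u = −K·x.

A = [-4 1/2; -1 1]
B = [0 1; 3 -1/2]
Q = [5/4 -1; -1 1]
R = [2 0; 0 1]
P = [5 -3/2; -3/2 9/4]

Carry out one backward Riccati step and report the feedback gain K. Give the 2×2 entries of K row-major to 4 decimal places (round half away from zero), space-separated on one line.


-0.5942 0.3259 -3.1076 0.3493

BᵀP = [-4.5000 6.7500; 5.7500 -2.6250]
S = R + BᵀPB = [2 0; 0 1] + [20.2500 -7.8750; -7.8750 7.0625] = [22.2500 -7.8750; -7.8750 8.0625]
BᵀPA = [11.2500 4.5000; -20.3750 0.2500]
K = S⁻¹·BᵀPA = [-0.5942 0.3259; -3.1076 0.3493]
A−BK = [-0.8924 0.1507; -0.7710 0.1970]
AᵀP(A−BK) = [13.6187 -2.0490; -2.0490 0.4462]
P' = Q + AᵀP(A−BK) = [14.8687 -3.0490; -3.0490 1.4462]
tr(P') = 16.3150


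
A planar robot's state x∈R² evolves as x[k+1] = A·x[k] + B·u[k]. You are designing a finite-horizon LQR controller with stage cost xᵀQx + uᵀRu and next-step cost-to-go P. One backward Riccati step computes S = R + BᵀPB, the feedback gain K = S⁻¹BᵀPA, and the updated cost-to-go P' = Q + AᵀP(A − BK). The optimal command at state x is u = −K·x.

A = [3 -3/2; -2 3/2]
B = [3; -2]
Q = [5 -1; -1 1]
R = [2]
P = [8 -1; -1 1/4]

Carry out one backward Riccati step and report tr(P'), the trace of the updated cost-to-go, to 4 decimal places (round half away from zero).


BᵀP = [26.0000 -3.5000]
S = R + BᵀPB = [2] + [85.0000] = [87.0000]
BᵀPA = [85.0000 -44.2500]
K = S⁻¹·BᵀPA = [0.9770 -0.5086]
A−BK = [0.0690 0.0259; -0.0460 0.4828]
AᵀP(A−BK) = [1.9540 -1.0172; -1.0172 0.5560]
P' = Q + AᵀP(A−BK) = [6.9540 -2.0172; -2.0172 1.5560]
tr(P') = 8.5101

8.5101


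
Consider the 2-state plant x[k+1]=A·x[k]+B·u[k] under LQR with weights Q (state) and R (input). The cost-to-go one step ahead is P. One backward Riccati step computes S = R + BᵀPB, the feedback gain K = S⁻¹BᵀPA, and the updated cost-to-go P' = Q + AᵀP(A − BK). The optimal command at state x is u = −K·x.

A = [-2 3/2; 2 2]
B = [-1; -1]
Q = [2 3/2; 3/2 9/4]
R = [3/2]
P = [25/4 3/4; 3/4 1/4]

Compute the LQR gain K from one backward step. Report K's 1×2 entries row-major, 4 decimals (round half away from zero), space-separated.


BᵀP = [-7.0000 -1.0000]
S = R + BᵀPB = [3/2] + [8.0000] = [9.5000]
BᵀPA = [12.0000 -12.5000]
K = S⁻¹·BᵀPA = [1.2632 -1.3158]
A−BK = [-0.7368 0.1842; 3.2632 0.6842]
AᵀP(A−BK) = [4.8421 -2.7105; -2.7105 3.1151]
P' = Q + AᵀP(A−BK) = [6.8421 -1.2105; -1.2105 5.3651]
tr(P') = 12.2072

1.2632 -1.3158


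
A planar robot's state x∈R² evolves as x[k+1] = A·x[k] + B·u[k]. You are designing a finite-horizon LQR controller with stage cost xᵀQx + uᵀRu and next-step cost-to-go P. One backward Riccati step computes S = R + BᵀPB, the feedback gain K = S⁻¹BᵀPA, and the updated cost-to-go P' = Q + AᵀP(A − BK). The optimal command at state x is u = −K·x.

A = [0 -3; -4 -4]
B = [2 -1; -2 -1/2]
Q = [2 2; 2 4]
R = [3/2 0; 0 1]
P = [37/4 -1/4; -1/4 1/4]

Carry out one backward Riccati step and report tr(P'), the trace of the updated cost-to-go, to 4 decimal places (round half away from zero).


BᵀP = [19.0000 -1.0000; -9.1250 0.1250]
S = R + BᵀPB = [3/2 0; 0 1] + [40.0000 -18.5000; -18.5000 9.0625] = [41.5000 -18.5000; -18.5000 10.0625]
BᵀPA = [4.0000 -53.0000; -0.5000 26.8750]
K = S⁻¹·BᵀPA = [0.4114 -0.4795; 0.7068 1.7893]
A−BK = [-0.1161 -0.2518; -2.8237 -4.0643]
AᵀP(A−BK) = [2.7076 3.8125; 3.8125 7.7507]
P' = Q + AᵀP(A−BK) = [4.7076 5.8125; 5.8125 11.7507]
tr(P') = 16.4583

16.4583


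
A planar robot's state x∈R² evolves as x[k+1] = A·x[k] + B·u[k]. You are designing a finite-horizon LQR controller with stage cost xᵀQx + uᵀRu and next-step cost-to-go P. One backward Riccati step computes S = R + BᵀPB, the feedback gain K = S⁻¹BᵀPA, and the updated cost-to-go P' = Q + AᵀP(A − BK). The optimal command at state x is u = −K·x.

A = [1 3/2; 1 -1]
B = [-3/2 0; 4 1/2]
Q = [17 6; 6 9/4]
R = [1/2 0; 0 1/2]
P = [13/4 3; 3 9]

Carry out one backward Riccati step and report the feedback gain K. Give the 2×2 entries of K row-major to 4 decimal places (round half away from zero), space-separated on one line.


0.1664 -0.3095 1.2288 0.9545

BᵀP = [7.1250 31.5000; 1.5000 4.5000]
S = R + BᵀPB = [1/2 0; 0 1/2] + [115.3125 15.7500; 15.7500 2.2500] = [115.8125 15.7500; 15.7500 2.7500]
BᵀPA = [38.6250 -20.8125; 6.0000 -2.2500]
K = S⁻¹·BᵀPA = [0.1664 -0.3095; 1.2288 0.9545]
A−BK = [1.2496 1.0357; -0.2800 -0.2392]
AᵀP(A−BK) = [4.4500 3.6031; 3.6031 3.0183]
P' = Q + AᵀP(A−BK) = [21.4500 9.6031; 9.6031 5.2683]
tr(P') = 26.7183


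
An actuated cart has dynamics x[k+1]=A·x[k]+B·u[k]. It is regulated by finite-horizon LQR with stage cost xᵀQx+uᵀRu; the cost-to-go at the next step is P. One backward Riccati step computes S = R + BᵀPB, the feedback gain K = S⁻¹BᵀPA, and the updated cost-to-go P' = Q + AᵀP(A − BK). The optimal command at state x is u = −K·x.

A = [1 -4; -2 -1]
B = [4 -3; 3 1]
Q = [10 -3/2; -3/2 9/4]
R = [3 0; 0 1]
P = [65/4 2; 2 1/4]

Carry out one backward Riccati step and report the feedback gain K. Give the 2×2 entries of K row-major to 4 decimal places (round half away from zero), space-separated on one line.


BᵀP = [71.0000 8.7500; -46.7500 -5.7500]
S = R + BᵀPB = [3 0; 0 1] + [310.2500 -204.2500; -204.2500 134.5000] = [313.2500 -204.2500; -204.2500 135.5000]
BᵀPA = [53.5000 -292.7500; -35.2500 192.7500]
K = S⁻¹·BᵀPA = [0.0680 -0.4103; -0.1577 0.8040]
A−BK = [0.2550 0.0533; -2.0462 -0.5730]
AᵀP(A−BK) = [0.0550 -0.2068; -0.2068 1.1576]
P' = Q + AᵀP(A−BK) = [10.0550 -1.7068; -1.7068 3.4076]
tr(P') = 13.4626

0.0680 -0.4103 -0.1577 0.8040


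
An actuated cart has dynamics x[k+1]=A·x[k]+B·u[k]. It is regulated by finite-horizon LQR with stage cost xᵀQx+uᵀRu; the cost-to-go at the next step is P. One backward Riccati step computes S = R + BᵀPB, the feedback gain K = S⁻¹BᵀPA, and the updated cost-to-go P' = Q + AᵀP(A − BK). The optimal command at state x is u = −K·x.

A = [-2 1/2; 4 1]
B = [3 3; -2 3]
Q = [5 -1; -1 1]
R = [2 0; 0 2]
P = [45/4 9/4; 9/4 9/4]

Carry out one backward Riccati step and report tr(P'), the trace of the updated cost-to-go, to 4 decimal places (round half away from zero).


BᵀP = [29.2500 2.2500; 40.5000 13.5000]
S = R + BᵀPB = [2 0; 0 2] + [83.2500 94.5000; 94.5000 162.0000] = [85.2500 94.5000; 94.5000 164.0000]
BᵀPA = [-49.5000 16.8750; -27.0000 33.7500]
K = S⁻¹·BᵀPA = [-1.1021 -0.0835; 0.4704 0.2539]
A−BK = [-0.1049 -0.0112; 0.3845 0.0712]
AᵀP(A−BK) = [3.1469 0.4713; 0.4713 0.1521]
P' = Q + AᵀP(A−BK) = [8.1469 -0.5287; -0.5287 1.1521]
tr(P') = 9.2990

9.2990


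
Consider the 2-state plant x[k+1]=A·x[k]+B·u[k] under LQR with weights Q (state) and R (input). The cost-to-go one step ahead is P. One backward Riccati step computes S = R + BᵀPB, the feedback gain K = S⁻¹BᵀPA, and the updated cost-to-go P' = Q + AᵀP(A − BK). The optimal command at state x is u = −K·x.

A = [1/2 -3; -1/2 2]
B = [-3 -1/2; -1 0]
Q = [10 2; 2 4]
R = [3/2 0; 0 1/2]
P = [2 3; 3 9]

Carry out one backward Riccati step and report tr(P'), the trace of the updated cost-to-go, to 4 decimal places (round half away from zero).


29.6679

BᵀP = [-9.0000 -18.0000; -1.0000 -1.5000]
S = R + BᵀPB = [3/2 0; 0 1/2] + [45.0000 4.5000; 4.5000 0.5000] = [46.5000 4.5000; 4.5000 1.0000]
BᵀPA = [4.5000 -9.0000; 0.2500 0.0000]
K = S⁻¹·BᵀPA = [0.1286 -0.3429; -0.3286 1.5429]
A−BK = [0.7214 -3.2571; -0.3714 1.6571]
AᵀP(A−BK) = [0.7536 -3.3429; -3.3429 14.9143]
P' = Q + AᵀP(A−BK) = [10.7536 -1.3429; -1.3429 18.9143]
tr(P') = 29.6679


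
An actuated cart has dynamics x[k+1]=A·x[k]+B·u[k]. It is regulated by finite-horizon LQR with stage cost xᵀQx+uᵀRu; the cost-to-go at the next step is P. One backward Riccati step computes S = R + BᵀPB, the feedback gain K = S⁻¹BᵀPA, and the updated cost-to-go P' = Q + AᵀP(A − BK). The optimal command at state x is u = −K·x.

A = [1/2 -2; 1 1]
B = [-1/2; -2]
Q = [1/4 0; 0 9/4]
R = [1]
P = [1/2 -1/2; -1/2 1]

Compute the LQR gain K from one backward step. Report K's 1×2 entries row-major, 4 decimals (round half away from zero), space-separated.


BᵀP = [0.7500 -1.7500]
S = R + BᵀPB = [1] + [3.1250] = [4.1250]
BᵀPA = [-1.3750 -3.2500]
K = S⁻¹·BᵀPA = [-0.3333 -0.7879]
A−BK = [0.3333 -2.3939; 0.3333 -0.5758]
AᵀP(A−BK) = [0.1667 0.1667; 0.1667 2.4394]
P' = Q + AᵀP(A−BK) = [0.4167 0.1667; 0.1667 4.6894]
tr(P') = 5.1061

-0.3333 -0.7879


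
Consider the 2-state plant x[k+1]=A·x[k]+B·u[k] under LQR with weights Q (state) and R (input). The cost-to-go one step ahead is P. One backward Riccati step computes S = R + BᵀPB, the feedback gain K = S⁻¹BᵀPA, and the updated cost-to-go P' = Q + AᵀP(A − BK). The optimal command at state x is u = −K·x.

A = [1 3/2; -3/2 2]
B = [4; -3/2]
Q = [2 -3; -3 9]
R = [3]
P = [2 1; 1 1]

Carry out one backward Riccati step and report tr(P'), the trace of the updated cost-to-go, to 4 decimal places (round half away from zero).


BᵀP = [6.5000 2.5000]
S = R + BᵀPB = [3] + [22.2500] = [25.2500]
BᵀPA = [2.7500 14.7500]
K = S⁻¹·BᵀPA = [0.1089 0.5842]
A−BK = [0.5644 -0.8366; -1.3366 2.8762]
AᵀP(A−BK) = [0.9505 -1.8564; -1.8564 5.8837]
P' = Q + AᵀP(A−BK) = [2.9505 -4.8564; -4.8564 14.8837]
tr(P') = 17.8342

17.8342


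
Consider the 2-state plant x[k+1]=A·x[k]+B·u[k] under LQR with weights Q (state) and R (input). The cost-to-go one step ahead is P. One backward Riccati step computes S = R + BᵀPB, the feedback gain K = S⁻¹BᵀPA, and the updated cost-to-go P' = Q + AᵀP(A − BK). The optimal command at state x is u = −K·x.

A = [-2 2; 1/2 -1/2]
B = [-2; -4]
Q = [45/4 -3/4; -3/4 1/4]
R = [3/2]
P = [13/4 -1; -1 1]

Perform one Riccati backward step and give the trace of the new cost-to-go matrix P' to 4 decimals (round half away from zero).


39.7931

BᵀP = [-2.5000 -2.0000]
S = R + BᵀPB = [3/2] + [13.0000] = [14.5000]
BᵀPA = [4.0000 -4.0000]
K = S⁻¹·BᵀPA = [0.2759 -0.2759]
A−BK = [-1.4483 1.4483; 1.6034 -1.6034]
AᵀP(A−BK) = [14.1466 -14.1466; -14.1466 14.1466]
P' = Q + AᵀP(A−BK) = [25.3966 -14.8966; -14.8966 14.3966]
tr(P') = 39.7931


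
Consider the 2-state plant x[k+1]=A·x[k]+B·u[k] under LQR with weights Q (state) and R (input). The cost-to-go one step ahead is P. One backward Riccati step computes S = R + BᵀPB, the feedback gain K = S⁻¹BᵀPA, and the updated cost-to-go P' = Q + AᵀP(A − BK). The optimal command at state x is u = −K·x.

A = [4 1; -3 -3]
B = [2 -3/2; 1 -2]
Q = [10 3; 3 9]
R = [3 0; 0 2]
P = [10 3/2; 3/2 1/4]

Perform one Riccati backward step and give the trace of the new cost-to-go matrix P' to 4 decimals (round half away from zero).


24.0636

BᵀP = [21.5000 3.2500; -18.0000 -2.7500]
S = R + BᵀPB = [3 0; 0 2] + [46.2500 -38.7500; -38.7500 32.5000] = [49.2500 -38.7500; -38.7500 34.5000]
BᵀPA = [76.2500 11.7500; -63.7500 -9.7500]
K = S⁻¹·BᵀPA = [0.8115 0.1395; -0.9364 -0.1259]
A−BK = [0.9725 0.5321; -5.6843 -3.3913]
AᵀP(A−BK) = [4.6805 1.0854; 1.0854 0.3831]
P' = Q + AᵀP(A−BK) = [14.6805 4.0854; 4.0854 9.3831]
tr(P') = 24.0636


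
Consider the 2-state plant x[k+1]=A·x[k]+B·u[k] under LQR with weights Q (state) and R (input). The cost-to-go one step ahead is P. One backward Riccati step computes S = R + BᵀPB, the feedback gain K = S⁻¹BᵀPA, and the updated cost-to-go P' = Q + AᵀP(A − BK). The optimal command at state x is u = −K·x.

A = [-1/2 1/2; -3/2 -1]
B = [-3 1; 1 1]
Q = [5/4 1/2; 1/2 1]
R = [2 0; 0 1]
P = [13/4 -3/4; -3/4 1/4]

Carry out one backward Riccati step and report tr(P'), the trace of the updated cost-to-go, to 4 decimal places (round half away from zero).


BᵀP = [-10.5000 2.5000; 2.5000 -0.5000]
S = R + BᵀPB = [2 0; 0 1] + [34.0000 -8.0000; -8.0000 2.0000] = [36.0000 -8.0000; -8.0000 3.0000]
BᵀPA = [1.5000 -7.7500; -0.5000 1.7500]
K = S⁻¹·BᵀPA = [0.0114 -0.2102; -0.1364 0.0227]
A−BK = [-0.3295 -0.1534; -1.3750 -0.8125]
AᵀP(A−BK) = [0.1648 0.0767; 0.0767 0.1435]
P' = Q + AᵀP(A−BK) = [1.4148 0.5767; 0.5767 1.1435]
tr(P') = 2.5582

2.5582


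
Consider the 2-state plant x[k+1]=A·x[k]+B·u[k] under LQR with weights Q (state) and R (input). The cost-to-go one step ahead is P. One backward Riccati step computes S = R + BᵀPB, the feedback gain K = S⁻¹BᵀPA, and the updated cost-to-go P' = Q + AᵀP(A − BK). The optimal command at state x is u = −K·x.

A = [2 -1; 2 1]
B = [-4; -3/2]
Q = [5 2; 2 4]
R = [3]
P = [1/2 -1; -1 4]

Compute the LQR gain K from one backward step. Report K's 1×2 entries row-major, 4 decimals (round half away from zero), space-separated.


-0.6250 -0.1875

BᵀP = [-0.5000 -2.0000]
S = R + BᵀPB = [3] + [5.0000] = [8.0000]
BᵀPA = [-5.0000 -1.5000]
K = S⁻¹·BᵀPA = [-0.6250 -0.1875]
A−BK = [-0.5000 -1.7500; 1.0625 0.7188]
AᵀP(A−BK) = [6.8750 6.0625; 6.0625 6.2188]
P' = Q + AᵀP(A−BK) = [11.8750 8.0625; 8.0625 10.2188]
tr(P') = 22.0938


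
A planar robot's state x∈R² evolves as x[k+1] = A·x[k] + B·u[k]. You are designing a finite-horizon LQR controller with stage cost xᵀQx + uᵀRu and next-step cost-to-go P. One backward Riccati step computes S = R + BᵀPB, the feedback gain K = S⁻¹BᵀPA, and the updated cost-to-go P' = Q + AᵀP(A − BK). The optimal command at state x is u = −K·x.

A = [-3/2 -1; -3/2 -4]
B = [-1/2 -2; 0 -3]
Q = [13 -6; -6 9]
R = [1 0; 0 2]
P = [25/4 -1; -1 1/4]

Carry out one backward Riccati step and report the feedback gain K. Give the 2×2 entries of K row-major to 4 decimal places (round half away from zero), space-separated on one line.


0.4224 -0.0910 0.6011 0.2859

BᵀP = [-3.1250 0.5000; -9.5000 1.2500]
S = R + BᵀPB = [1 0; 0 2] + [1.5625 4.7500; 4.7500 15.2500] = [2.5625 4.7500; 4.7500 17.2500]
BᵀPA = [3.9375 1.1250; 12.3750 4.5000]
K = S⁻¹·BᵀPA = [0.4224 -0.0910; 0.6011 0.2859]
A−BK = [-0.0866 -0.4736; 0.3032 -3.1422]
AᵀP(A−BK) = [1.0235 0.1949; 0.1949 1.0657]
P' = Q + AᵀP(A−BK) = [14.0235 -5.8051; -5.8051 10.0657]
tr(P') = 24.0892


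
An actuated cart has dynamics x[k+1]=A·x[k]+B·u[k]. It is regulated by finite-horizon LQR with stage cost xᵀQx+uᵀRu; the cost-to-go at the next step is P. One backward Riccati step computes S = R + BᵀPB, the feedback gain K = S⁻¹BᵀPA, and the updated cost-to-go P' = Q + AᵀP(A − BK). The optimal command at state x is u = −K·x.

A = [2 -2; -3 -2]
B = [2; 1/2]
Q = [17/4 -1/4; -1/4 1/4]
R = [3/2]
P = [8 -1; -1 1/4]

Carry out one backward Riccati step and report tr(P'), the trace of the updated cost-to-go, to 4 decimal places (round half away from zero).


9.7238

BᵀP = [15.5000 -1.8750]
S = R + BᵀPB = [3/2] + [30.0625] = [31.5625]
BᵀPA = [36.6250 -27.2500]
K = S⁻¹·BᵀPA = [1.1604 -0.8634]
A−BK = [-0.3208 -0.2733; -3.5802 -1.5683]
AᵀP(A−BK) = [3.7505 -0.8792; -0.8792 1.4733]
P' = Q + AᵀP(A−BK) = [8.0005 -1.1292; -1.1292 1.7233]
tr(P') = 9.7238


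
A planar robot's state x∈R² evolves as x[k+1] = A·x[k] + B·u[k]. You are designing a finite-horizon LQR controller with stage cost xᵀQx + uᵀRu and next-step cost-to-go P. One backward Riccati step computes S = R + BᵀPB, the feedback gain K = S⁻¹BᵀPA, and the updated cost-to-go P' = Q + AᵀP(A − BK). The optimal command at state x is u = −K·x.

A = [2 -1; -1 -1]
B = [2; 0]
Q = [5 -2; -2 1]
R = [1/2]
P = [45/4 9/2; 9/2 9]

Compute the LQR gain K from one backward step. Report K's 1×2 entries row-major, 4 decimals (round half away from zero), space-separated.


BᵀP = [22.5000 9.0000]
S = R + BᵀPB = [1/2] + [45.0000] = [45.5000]
BᵀPA = [36.0000 -31.5000]
K = S⁻¹·BᵀPA = [0.7912 -0.6923]
A−BK = [0.4176 0.3846; -1.0000 -1.0000]
AᵀP(A−BK) = [7.5165 6.9231; 6.9231 7.4423]
P' = Q + AᵀP(A−BK) = [12.5165 4.9231; 4.9231 8.4423]
tr(P') = 20.9588

0.7912 -0.6923


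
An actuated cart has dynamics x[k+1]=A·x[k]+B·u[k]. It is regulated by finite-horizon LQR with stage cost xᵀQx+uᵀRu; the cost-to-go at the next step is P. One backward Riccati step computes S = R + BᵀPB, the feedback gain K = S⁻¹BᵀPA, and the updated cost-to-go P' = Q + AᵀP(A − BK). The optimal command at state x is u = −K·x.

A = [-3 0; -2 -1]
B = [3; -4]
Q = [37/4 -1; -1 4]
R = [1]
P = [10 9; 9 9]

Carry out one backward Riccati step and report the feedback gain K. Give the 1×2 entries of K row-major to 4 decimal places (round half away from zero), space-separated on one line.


BᵀP = [-6.0000 -9.0000]
S = R + BᵀPB = [1] + [18.0000] = [19.0000]
BᵀPA = [36.0000 9.0000]
K = S⁻¹·BᵀPA = [1.8947 0.4737]
A−BK = [-8.6842 -1.4211; 5.5789 0.8947]
AᵀP(A−BK) = [165.7895 27.9474; 27.9474 4.7368]
P' = Q + AᵀP(A−BK) = [175.0395 26.9474; 26.9474 8.7368]
tr(P') = 183.7763

1.8947 0.4737
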